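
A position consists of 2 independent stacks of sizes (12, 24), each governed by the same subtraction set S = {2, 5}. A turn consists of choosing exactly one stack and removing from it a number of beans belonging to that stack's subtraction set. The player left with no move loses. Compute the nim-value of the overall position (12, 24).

3

All stacks use S = {2, 5}:
n :  0  1  2  3  4  5  6  7  8  9 10 11 12 13 14 15 16 17 18 19 20 21 22 23 24
G :  0  0  1  1  0  2  1  0  0  1  1  0  2  1  0  0  1  1  0  2  1  0  0  1  1
Stack A: G(12) = 2.
Stack B: G(24) = 1.
Combined Grundy value = 2 ⊕ 1 = 3.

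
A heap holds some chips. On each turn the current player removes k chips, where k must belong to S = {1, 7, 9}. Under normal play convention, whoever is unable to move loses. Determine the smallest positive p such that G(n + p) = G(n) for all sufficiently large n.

n :  0  1  2  3  4  5  6  7  8  9 10 11 12 13 14
G :  0  1  0  1  0  1  0  1  0  1  0  1  0  1  0
G(n+2) = G(n) holds for n = 0,…,8 (a full window of length max(S) = 9), so the sequence is purely periodic with period 2.

2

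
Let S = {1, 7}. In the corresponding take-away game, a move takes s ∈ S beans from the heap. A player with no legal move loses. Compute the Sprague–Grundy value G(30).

n :  0  1  2  3  4  5  6  7  8  9 10 11 12 13 14 15 16 17 18 19 20 21 22 23 24 25 26 27 28 29 30
G :  0  1  0  1  0  1  0  1  0  1  0  1  0  1  0  1  0  1  0  1  0  1  0  1  0  1  0  1  0  1  0

0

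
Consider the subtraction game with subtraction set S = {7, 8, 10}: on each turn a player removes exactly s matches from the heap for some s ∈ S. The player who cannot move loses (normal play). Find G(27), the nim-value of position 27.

1

G(0) = 0
G(1) = mex{} = 0
G(2) = mex{} = 0
G(3) = mex{} = 0
G(4) = mex{} = 0
G(5) = mex{} = 0
G(6) = mex{} = 0
G(7) = mex{0} = 1
G(8) = mex{0,0} = 1
G(9) = mex{0,0} = 1
G(10) = mex{0,0,0} = 1
G(11) = mex{0,0,0} = 1
G(12) = mex{0,0,0} = 1
G(13) = mex{0,0,0} = 1
G(14) = mex{1,0,0} = 2
G(15) = mex{1,1,0} = 2
G(16) = mex{1,1,0} = 2
G(17) = mex{1,1,1} = 0
G(18) = mex{1,1,1} = 0
G(19) = mex{1,1,1} = 0
G(20) = mex{1,1,1} = 0
G(21) = mex{2,1,1} = 0
G(22) = mex{2,2,1} = 0
G(23) = mex{2,2,1} = 0
G(24) = mex{0,2,2} = 1
G(25) = mex{0,0,2} = 1
G(26) = mex{0,0,2} = 1
G(27) = mex{0,0,0} = 1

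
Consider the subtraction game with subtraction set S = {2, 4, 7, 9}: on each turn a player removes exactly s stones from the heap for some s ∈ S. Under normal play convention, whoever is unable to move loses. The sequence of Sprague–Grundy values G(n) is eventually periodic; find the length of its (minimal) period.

11

G(0) = 0
G(1) = mex{} = 0
G(2) = mex{0} = 1
G(3) = mex{0} = 1
G(4) = mex{1,0} = 2
G(5) = mex{1,0} = 2
G(6) = mex{2,1} = 0
G(7) = mex{2,1,0} = 3
G(8) = mex{0,2,0} = 1
G(9) = mex{3,2,1,0} = 4
G(10) = mex{1,0,1,0} = 2
G(11) = mex{4,3,2,1} = 0
G(12) = mex{2,1,2,1} = 0
G(13) = mex{0,4,0,2} = 1
G(14) = mex{0,2,3,2} = 1
G(15) = mex{1,0,1,0} = 2
G(16) = mex{1,0,4,3} = 2
G(17) = mex{2,1,2,1} = 0
G(18) = mex{2,1,0,4} = 3
G(19) = mex{0,2,0,2} = 1
G(20) = mex{3,2,1,0} = 4
G(21) = mex{1,0,1,0} = 2
G(22) = mex{4,3,2,1} = 0
G(23) = mex{2,1,2,1} = 0
G(n+11) = G(n) holds for n = 0,…,8 (a full window of length max(S) = 9), so the sequence is purely periodic with period 11.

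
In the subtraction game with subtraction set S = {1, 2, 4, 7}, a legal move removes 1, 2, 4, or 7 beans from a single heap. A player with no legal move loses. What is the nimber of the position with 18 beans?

0

G(0) = 0
G(1) = mex{0} = 1
G(2) = mex{1,0} = 2
G(3) = mex{2,1} = 0
G(4) = mex{0,2,0} = 1
G(5) = mex{1,0,1} = 2
G(6) = mex{2,1,2} = 0
G(7) = mex{0,2,0,0} = 1
G(8) = mex{1,0,1,1} = 2
G(9) = mex{2,1,2,2} = 0
G(10) = mex{0,2,0,0} = 1
G(11) = mex{1,0,1,1} = 2
G(12) = mex{2,1,2,2} = 0
G(13) = mex{0,2,0,0} = 1
G(14) = mex{1,0,1,1} = 2
G(15) = mex{2,1,2,2} = 0
G(16) = mex{0,2,0,0} = 1
G(17) = mex{1,0,1,1} = 2
G(18) = mex{2,1,2,2} = 0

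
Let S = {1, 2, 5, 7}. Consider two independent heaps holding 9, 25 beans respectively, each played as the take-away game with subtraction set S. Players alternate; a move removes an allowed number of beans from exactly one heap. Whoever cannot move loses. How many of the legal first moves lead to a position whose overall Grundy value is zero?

4

All heaps use S = {1, 2, 5, 7}:
G(0) = 0
G(1) = mex{0} = 1
G(2) = mex{1,0} = 2
G(3) = mex{2,1} = 0
G(4) = mex{0,2} = 1
G(5) = mex{1,0,0} = 2
G(6) = mex{2,1,1} = 0
G(7) = mex{0,2,2,0} = 1
G(8) = mex{1,0,0,1} = 2
G(9) = mex{2,1,1,2} = 0
G(10) = mex{0,2,2,0} = 1
G(11) = mex{1,0,0,1} = 2
G(12) = mex{2,1,1,2} = 0
G(13) = mex{0,2,2,0} = 1
G(14) = mex{1,0,0,1} = 2
G(15) = mex{2,1,1,2} = 0
G(16) = mex{0,2,2,0} = 1
G(17) = mex{1,0,0,1} = 2
G(18) = mex{2,1,1,2} = 0
G(19) = mex{0,2,2,0} = 1
G(20) = mex{1,0,0,1} = 2
G(21) = mex{2,1,1,2} = 0
G(22) = mex{0,2,2,0} = 1
G(23) = mex{1,0,0,1} = 2
G(24) = mex{2,1,1,2} = 0
G(25) = mex{0,2,2,0} = 1
Heap A: G(9) = 0.
Heap B: G(25) = 1.
Combined Grundy value = 0 ⊕ 1 = 1.
A winning move leaves total XOR = 0, i.e. changes one component's Grundy value g to g ⊕ X where X is the current total.
Heap A: need g' = 0⊕1 = 1. Options: 9−1→G=2, 9−2→G=1, 9−5→G=1, 9−7→G=2. Hits: 2.
Heap B: need g' = 1⊕1 = 0. Options: 25−1→G=0, 25−2→G=2, 25−5→G=2, 25−7→G=0. Hits: 2.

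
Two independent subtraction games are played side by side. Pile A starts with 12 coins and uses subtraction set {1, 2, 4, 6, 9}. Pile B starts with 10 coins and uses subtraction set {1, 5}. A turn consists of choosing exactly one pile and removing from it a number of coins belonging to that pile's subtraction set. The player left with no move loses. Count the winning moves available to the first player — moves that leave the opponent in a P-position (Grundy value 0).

Pile A, S = {1, 2, 4, 6, 9}:
G(0) = 0
G(1) = mex{0} = 1
G(2) = mex{1,0} = 2
G(3) = mex{2,1} = 0
G(4) = mex{0,2,0} = 1
G(5) = mex{1,0,1} = 2
G(6) = mex{2,1,2,0} = 3
G(7) = mex{3,2,0,1} = 4
G(8) = mex{4,3,1,2} = 0
G(9) = mex{0,4,2,0,0} = 1
G(10) = mex{1,0,3,1,1} = 2
G(11) = mex{2,1,4,2,2} = 0
G(12) = mex{0,2,0,3,0} = 1
G_A(12) = 1.
Pile B, S = {1, 5}:
n :  0  1  2  3  4  5  6  7  8  9 10
G :  0  1  0  1  0  1  0  1  0  1  0
G_B(10) = 0.
Combined Grundy value = 1 ⊕ 0 = 1.
A winning move leaves total XOR = 0, i.e. changes one component's Grundy value g to g ⊕ X where X is the current total.
Pile A: need g' = 1⊕1 = 0. Options: 12−1→G=0, 12−2→G=2, 12−4→G=0, 12−6→G=3, 12−9→G=0. Hits: 3.
Pile B: need g' = 0⊕1 = 1. Options: 10−1→G=1, 10−5→G=1. Hits: 2.

5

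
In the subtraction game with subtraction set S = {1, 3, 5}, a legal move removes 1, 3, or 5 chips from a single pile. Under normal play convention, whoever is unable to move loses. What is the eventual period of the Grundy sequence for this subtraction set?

n :  0  1  2  3  4  5  6  7  8  9 10 11 12 13 14
G :  0  1  0  1  0  1  0  1  0  1  0  1  0  1  0
G(n+2) = G(n) holds for n = 0,…,4 (a full window of length max(S) = 5), so the sequence is purely periodic with period 2.

2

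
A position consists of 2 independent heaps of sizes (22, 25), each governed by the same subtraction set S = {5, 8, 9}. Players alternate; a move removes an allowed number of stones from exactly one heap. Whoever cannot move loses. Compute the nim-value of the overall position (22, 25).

3

All heaps use S = {5, 8, 9}:
n :  0  1  2  3  4  5  6  7  8  9 10 11 12 13 14 15 16 17 18 19 20 21 22 23 24 25
G :  0  0  0  0  0  1  1  1  1  1  2  2  2  2  0  0  0  0  0  1  1  1  1  1  2  2
Heap A: G(22) = 1.
Heap B: G(25) = 2.
Combined Grundy value = 1 ⊕ 2 = 3.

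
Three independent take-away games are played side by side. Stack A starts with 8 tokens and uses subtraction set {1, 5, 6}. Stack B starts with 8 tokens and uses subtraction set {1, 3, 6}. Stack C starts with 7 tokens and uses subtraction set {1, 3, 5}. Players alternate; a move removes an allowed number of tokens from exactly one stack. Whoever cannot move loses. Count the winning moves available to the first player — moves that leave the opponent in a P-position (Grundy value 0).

5

Stack A, S = {1, 5, 6}:
G(0) = 0
G(1) = mex{0} = 1
G(2) = mex{1} = 0
G(3) = mex{0} = 1
G(4) = mex{1} = 0
G(5) = mex{0,0} = 1
G(6) = mex{1,1,0} = 2
G(7) = mex{2,0,1} = 3
G(8) = mex{3,1,0} = 2
G_A(8) = 2.
Stack B, S = {1, 3, 6}:
n : 0 1 2 3 4 5 6 7 8
G : 0 1 0 1 0 1 2 3 2
G_B(8) = 2.
Stack C, S = {1, 3, 5}:
n : 0 1 2 3 4 5 6 7
G : 0 1 0 1 0 1 0 1
G_C(7) = 1.
Combined Grundy value = 2 ⊕ 2 ⊕ 1 = 1.
A winning move leaves total XOR = 0, i.e. changes one component's Grundy value g to g ⊕ X where X is the current total.
Stack A: need g' = 2⊕1 = 3. Options: 8−1→G=3, 8−5→G=1, 8−6→G=0. Hits: 1.
Stack B: need g' = 2⊕1 = 3. Options: 8−1→G=3, 8−3→G=1, 8−6→G=0. Hits: 1.
Stack C: need g' = 1⊕1 = 0. Options: 7−1→G=0, 7−3→G=0, 7−5→G=0. Hits: 3.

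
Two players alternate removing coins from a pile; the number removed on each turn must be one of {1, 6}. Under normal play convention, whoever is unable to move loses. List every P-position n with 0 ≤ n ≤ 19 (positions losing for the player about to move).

G(0) = 0
G(1) = mex{0} = 1
G(2) = mex{1} = 0
G(3) = mex{0} = 1
G(4) = mex{1} = 0
G(5) = mex{0} = 1
G(6) = mex{1,0} = 2
G(7) = mex{2,1} = 0
G(8) = mex{0,0} = 1
G(9) = mex{1,1} = 0
G(10) = mex{0,0} = 1
G(11) = mex{1,1} = 0
G(12) = mex{0,2} = 1
G(13) = mex{1,0} = 2
G(14) = mex{2,1} = 0
G(15) = mex{0,0} = 1
G(16) = mex{1,1} = 0
G(17) = mex{0,0} = 1
G(18) = mex{1,1} = 0
G(19) = mex{0,2} = 1
P-positions are exactly the n with G(n) = 0.

0, 2, 4, 7, 9, 11, 14, 16, 18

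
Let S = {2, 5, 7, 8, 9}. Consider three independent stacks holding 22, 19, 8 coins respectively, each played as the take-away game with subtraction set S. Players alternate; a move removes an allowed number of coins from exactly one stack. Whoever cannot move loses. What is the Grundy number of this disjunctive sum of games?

2

All stacks use S = {2, 5, 7, 8, 9}:
n :  0  1  2  3  4  5  6  7  8  9 10 11 12 13 14 15 16 17 18 19 20 21 22
G :  0  0  1  1  0  2  1  3  2  2  3  3  4  4  0  0  1  1  0  2  1  3  2
Stack A: G(22) = 2.
Stack B: G(19) = 2.
Stack C: G(8) = 2.
Combined Grundy value = 2 ⊕ 2 ⊕ 2 = 2.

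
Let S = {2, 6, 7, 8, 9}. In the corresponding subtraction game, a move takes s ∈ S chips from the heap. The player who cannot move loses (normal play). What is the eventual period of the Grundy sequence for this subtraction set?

G(0) = 0
G(1) = mex{} = 0
G(2) = mex{0} = 1
G(3) = mex{0} = 1
G(4) = mex{1} = 0
G(5) = mex{1} = 0
G(6) = mex{0,0} = 1
G(7) = mex{0,0,0} = 1
G(8) = mex{1,1,0,0} = 2
G(9) = mex{1,1,1,0,0} = 2
G(10) = mex{2,0,1,1,0} = 3
G(11) = mex{2,0,0,1,1} = 3
G(12) = mex{3,1,0,0,1} = 2
G(13) = mex{3,1,1,0,0} = 2
G(14) = mex{2,2,1,1,0} = 3
G(15) = mex{2,2,2,1,1} = 0
G(16) = mex{3,3,2,2,1} = 0
G(17) = mex{0,3,3,2,2} = 1
G(18) = mex{0,2,3,3,2} = 1
G(19) = mex{1,2,2,3,3} = 0
G(20) = mex{1,3,2,2,3} = 0
G(21) = mex{0,0,3,2,2} = 1
G(22) = mex{0,0,0,3,2} = 1
G(23) = mex{1,1,0,0,3} = 2
G(24) = mex{1,1,1,0,0} = 2
G(25) = mex{2,0,1,1,0} = 3
G(26) = mex{2,0,0,1,1} = 3
G(27) = mex{3,1,0,0,1} = 2
G(28) = mex{3,1,1,0,0} = 2
G(29) = mex{2,2,1,1,0} = 3
G(30) = mex{2,2,2,1,1} = 0
G(31) = mex{3,3,2,2,1} = 0
G(n+15) = G(n) holds for n = 0,…,8 (a full window of length max(S) = 9), so the sequence is purely periodic with period 15.

15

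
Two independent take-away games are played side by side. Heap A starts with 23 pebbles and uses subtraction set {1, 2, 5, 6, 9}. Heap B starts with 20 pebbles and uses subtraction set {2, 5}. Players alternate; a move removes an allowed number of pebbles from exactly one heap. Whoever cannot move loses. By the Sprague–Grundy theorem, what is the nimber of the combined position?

3

Heap A, S = {1, 2, 5, 6, 9}:
G(0) = 0
G(1) = mex{0} = 1
G(2) = mex{1,0} = 2
G(3) = mex{2,1} = 0
G(4) = mex{0,2} = 1
G(5) = mex{1,0,0} = 2
G(6) = mex{2,1,1,0} = 3
G(7) = mex{3,2,2,1} = 0
G(8) = mex{0,3,0,2} = 1
G(9) = mex{1,0,1,0,0} = 2
G(10) = mex{2,1,2,1,1} = 0
G(11) = mex{0,2,3,2,2} = 1
G(12) = mex{1,0,0,3,0} = 2
G(13) = mex{2,1,1,0,1} = 3
G(14) = mex{3,2,2,1,2} = 0
G(15) = mex{0,3,0,2,3} = 1
G(16) = mex{1,0,1,0,0} = 2
G(17) = mex{2,1,2,1,1} = 0
G(18) = mex{0,2,3,2,2} = 1
G(19) = mex{1,0,0,3,0} = 2
G(20) = mex{2,1,1,0,1} = 3
G(21) = mex{3,2,2,1,2} = 0
G(22) = mex{0,3,0,2,3} = 1
G(23) = mex{1,0,1,0,0} = 2
G_A(23) = 2.
Heap B, S = {2, 5}:
G(0) = 0
G(1) = mex{} = 0
G(2) = mex{0} = 1
G(3) = mex{0} = 1
G(4) = mex{1} = 0
G(5) = mex{1,0} = 2
G(6) = mex{0,0} = 1
G(7) = mex{2,1} = 0
G(8) = mex{1,1} = 0
G(9) = mex{0,0} = 1
G(10) = mex{0,2} = 1
G(11) = mex{1,1} = 0
G(12) = mex{1,0} = 2
G(13) = mex{0,0} = 1
G(14) = mex{2,1} = 0
G(15) = mex{1,1} = 0
G(16) = mex{0,0} = 1
G(17) = mex{0,2} = 1
G(18) = mex{1,1} = 0
G(19) = mex{1,0} = 2
G(20) = mex{0,0} = 1
G_B(20) = 1.
Combined Grundy value = 2 ⊕ 1 = 3.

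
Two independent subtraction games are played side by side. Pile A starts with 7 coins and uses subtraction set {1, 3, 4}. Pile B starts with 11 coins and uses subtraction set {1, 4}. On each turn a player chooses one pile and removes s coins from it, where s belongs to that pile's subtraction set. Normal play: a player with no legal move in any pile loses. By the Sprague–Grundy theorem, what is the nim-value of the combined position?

Pile A, S = {1, 3, 4}:
G(0) = 0
G(1) = mex{0} = 1
G(2) = mex{1} = 0
G(3) = mex{0,0} = 1
G(4) = mex{1,1,0} = 2
G(5) = mex{2,0,1} = 3
G(6) = mex{3,1,0} = 2
G(7) = mex{2,2,1} = 0
G_A(7) = 0.
Pile B, S = {1, 4}:
n :  0  1  2  3  4  5  6  7  8  9 10 11
G :  0  1  0  1  2  0  1  0  1  2  0  1
G_B(11) = 1.
Combined Grundy value = 0 ⊕ 1 = 1.

1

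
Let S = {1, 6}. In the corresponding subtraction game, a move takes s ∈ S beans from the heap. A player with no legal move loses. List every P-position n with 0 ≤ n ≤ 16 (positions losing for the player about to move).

G(0) = 0
G(1) = mex{0} = 1
G(2) = mex{1} = 0
G(3) = mex{0} = 1
G(4) = mex{1} = 0
G(5) = mex{0} = 1
G(6) = mex{1,0} = 2
G(7) = mex{2,1} = 0
G(8) = mex{0,0} = 1
G(9) = mex{1,1} = 0
G(10) = mex{0,0} = 1
G(11) = mex{1,1} = 0
G(12) = mex{0,2} = 1
G(13) = mex{1,0} = 2
G(14) = mex{2,1} = 0
G(15) = mex{0,0} = 1
G(16) = mex{1,1} = 0
P-positions are exactly the n with G(n) = 0.

0, 2, 4, 7, 9, 11, 14, 16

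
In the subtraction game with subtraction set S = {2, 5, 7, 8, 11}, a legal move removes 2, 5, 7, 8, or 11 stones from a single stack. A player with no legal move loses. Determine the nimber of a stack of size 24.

G(0) = 0
G(1) = mex{} = 0
G(2) = mex{0} = 1
G(3) = mex{0} = 1
G(4) = mex{1} = 0
G(5) = mex{1,0} = 2
G(6) = mex{0,0} = 1
G(7) = mex{2,1,0} = 3
G(8) = mex{1,1,0,0} = 2
G(9) = mex{3,0,1,0} = 2
G(10) = mex{2,2,1,1} = 0
G(11) = mex{2,1,0,1,0} = 3
G(12) = mex{0,3,2,0,0} = 1
G(13) = mex{3,2,1,2,1} = 0
G(14) = mex{1,2,3,1,1} = 0
G(15) = mex{0,0,2,3,0} = 1
G(16) = mex{0,3,2,2,2} = 1
G(17) = mex{1,1,0,2,1} = 3
G(18) = mex{1,0,3,0,3} = 2
G(19) = mex{3,0,1,3,2} = 4
G(20) = mex{2,1,0,1,2} = 3
G(21) = mex{4,1,0,0,0} = 2
G(22) = mex{3,3,1,0,3} = 2
G(23) = mex{2,2,1,1,1} = 0
G(24) = mex{2,4,3,1,0} = 5

5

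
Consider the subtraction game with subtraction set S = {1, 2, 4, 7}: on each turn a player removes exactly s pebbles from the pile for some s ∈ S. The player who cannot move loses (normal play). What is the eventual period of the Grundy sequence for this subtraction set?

n :  0  1  2  3  4  5  6  7  8  9 10 11 12 13 14
G :  0  1  2  0  1  2  0  1  2  0  1  2  0  1  2
G(n+3) = G(n) holds for n = 0,…,6 (a full window of length max(S) = 7), so the sequence is purely periodic with period 3.

3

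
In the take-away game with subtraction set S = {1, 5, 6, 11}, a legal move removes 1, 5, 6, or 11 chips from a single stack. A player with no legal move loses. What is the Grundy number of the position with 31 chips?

3

n :  0  1  2  3  4  5  6  7  8  9 10 11 12 13 14 15 16 17 18 19 20 21 22 23 24 25 26 27 28 29 30 31
G :  0  1  0  1  0  1  2  3  2  3  2  3  0  1  0  1  0  1  2  3  2  3  2  3  0  1  0  1  0  1  2  3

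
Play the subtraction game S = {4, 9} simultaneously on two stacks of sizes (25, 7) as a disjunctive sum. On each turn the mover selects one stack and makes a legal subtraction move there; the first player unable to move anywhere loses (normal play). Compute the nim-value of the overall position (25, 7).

0

All stacks use S = {4, 9}:
G(0) = 0
G(1) = mex{} = 0
G(2) = mex{} = 0
G(3) = mex{} = 0
G(4) = mex{0} = 1
G(5) = mex{0} = 1
G(6) = mex{0} = 1
G(7) = mex{0} = 1
G(8) = mex{1} = 0
G(9) = mex{1,0} = 2
G(10) = mex{1,0} = 2
G(11) = mex{1,0} = 2
G(12) = mex{0,0} = 1
G(13) = mex{2,1} = 0
G(14) = mex{2,1} = 0
G(15) = mex{2,1} = 0
G(16) = mex{1,1} = 0
G(17) = mex{0,0} = 1
G(18) = mex{0,2} = 1
G(19) = mex{0,2} = 1
G(20) = mex{0,2} = 1
G(21) = mex{1,1} = 0
G(22) = mex{1,0} = 2
G(23) = mex{1,0} = 2
G(24) = mex{1,0} = 2
G(25) = mex{0,0} = 1
Stack A: G(25) = 1.
Stack B: G(7) = 1.
Combined Grundy value = 1 ⊕ 1 = 0.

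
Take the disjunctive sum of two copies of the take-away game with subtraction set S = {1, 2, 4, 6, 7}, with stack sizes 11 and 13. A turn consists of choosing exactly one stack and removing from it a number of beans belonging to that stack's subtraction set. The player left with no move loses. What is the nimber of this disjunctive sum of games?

All stacks use S = {1, 2, 4, 6, 7}:
G(0) = 0
G(1) = mex{0} = 1
G(2) = mex{1,0} = 2
G(3) = mex{2,1} = 0
G(4) = mex{0,2,0} = 1
G(5) = mex{1,0,1} = 2
G(6) = mex{2,1,2,0} = 3
G(7) = mex{3,2,0,1,0} = 4
G(8) = mex{4,3,1,2,1} = 0
G(9) = mex{0,4,2,0,2} = 1
G(10) = mex{1,0,3,1,0} = 2
G(11) = mex{2,1,4,2,1} = 0
G(12) = mex{0,2,0,3,2} = 1
G(13) = mex{1,0,1,4,3} = 2
Stack A: G(11) = 0.
Stack B: G(13) = 2.
Combined Grundy value = 0 ⊕ 2 = 2.

2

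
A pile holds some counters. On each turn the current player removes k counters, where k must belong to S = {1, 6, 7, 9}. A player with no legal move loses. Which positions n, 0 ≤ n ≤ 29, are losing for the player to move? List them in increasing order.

0, 2, 4, 12, 14, 16, 24, 26, 28

G(0) = 0
G(1) = mex{0} = 1
G(2) = mex{1} = 0
G(3) = mex{0} = 1
G(4) = mex{1} = 0
G(5) = mex{0} = 1
G(6) = mex{1,0} = 2
G(7) = mex{2,1,0} = 3
G(8) = mex{3,0,1} = 2
G(9) = mex{2,1,0,0} = 3
G(10) = mex{3,0,1,1} = 2
G(11) = mex{2,1,0,0} = 3
G(12) = mex{3,2,1,1} = 0
G(13) = mex{0,3,2,0} = 1
G(14) = mex{1,2,3,1} = 0
G(15) = mex{0,3,2,2} = 1
G(16) = mex{1,2,3,3} = 0
G(17) = mex{0,3,2,2} = 1
G(18) = mex{1,0,3,3} = 2
G(19) = mex{2,1,0,2} = 3
G(20) = mex{3,0,1,3} = 2
G(21) = mex{2,1,0,0} = 3
G(22) = mex{3,0,1,1} = 2
G(23) = mex{2,1,0,0} = 3
G(24) = mex{3,2,1,1} = 0
G(25) = mex{0,3,2,0} = 1
G(26) = mex{1,2,3,1} = 0
G(27) = mex{0,3,2,2} = 1
G(28) = mex{1,2,3,3} = 0
G(29) = mex{0,3,2,2} = 1
P-positions are exactly the n with G(n) = 0.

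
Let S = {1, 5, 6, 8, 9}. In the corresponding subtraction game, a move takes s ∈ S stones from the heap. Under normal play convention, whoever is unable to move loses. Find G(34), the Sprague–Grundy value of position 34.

2

n :  0  1  2  3  4  5  6  7  8  9 10 11 12 13 14 15 16 17 18 19 20 21 22 23 24 25 26 27 28 29 30 31 32 33 34
G :  0  1  0  1  0  1  2  3  2  3  2  3  4  5  0  1  0  1  0  1  2  3  2  3  2  3  4  5  0  1  0  1  0  1  2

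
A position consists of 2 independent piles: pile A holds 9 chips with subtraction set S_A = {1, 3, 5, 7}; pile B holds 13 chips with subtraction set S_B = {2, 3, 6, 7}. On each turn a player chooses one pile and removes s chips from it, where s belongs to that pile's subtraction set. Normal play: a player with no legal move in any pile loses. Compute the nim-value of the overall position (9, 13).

3

Pile A, S = {1, 3, 5, 7}:
n : 0 1 2 3 4 5 6 7 8 9
G : 0 1 0 1 0 1 0 1 0 1
G_A(9) = 1.
Pile B, S = {2, 3, 6, 7}:
G(0) = 0
G(1) = mex{} = 0
G(2) = mex{0} = 1
G(3) = mex{0,0} = 1
G(4) = mex{1,0} = 2
G(5) = mex{1,1} = 0
G(6) = mex{2,1,0} = 3
G(7) = mex{0,2,0,0} = 1
G(8) = mex{3,0,1,0} = 2
G(9) = mex{1,3,1,1} = 0
G(10) = mex{2,1,2,1} = 0
G(11) = mex{0,2,0,2} = 1
G(12) = mex{0,0,3,0} = 1
G(13) = mex{1,0,1,3} = 2
G_B(13) = 2.
Combined Grundy value = 1 ⊕ 2 = 3.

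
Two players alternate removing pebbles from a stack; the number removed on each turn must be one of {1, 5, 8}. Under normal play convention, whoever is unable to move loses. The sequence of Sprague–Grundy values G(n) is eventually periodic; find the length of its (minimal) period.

13

n :  0  1  2  3  4  5  6  7  8  9 10 11 12 13 14 15 16 17 18 19 20 21 22 23 24 25 26 27
G :  0  1  0  1  0  1  0  1  2  3  2  3  2  0  1  0  1  0  1  0  1  2  3  2  3  2  0  1
G(n+13) = G(n) holds for n = 0,…,7 (a full window of length max(S) = 8), so the sequence is purely periodic with period 13.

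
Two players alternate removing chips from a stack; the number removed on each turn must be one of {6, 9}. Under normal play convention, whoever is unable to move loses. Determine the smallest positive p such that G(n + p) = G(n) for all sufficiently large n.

15

n :  0  1  2  3  4  5  6  7  8  9 10 11 12 13 14 15 16 17 18 19 20 21 22 23 24 25 26 27 28 29 30 31
G :  0  0  0  0  0  0  1  1  1  1  1  1  2  2  2  0  0  0  0  0  0  1  1  1  1  1  1  2  2  2  0  0
G(n+15) = G(n) holds for n = 0,…,8 (a full window of length max(S) = 9), so the sequence is purely periodic with period 15.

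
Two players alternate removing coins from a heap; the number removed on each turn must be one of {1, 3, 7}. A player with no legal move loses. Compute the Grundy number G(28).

0

n :  0  1  2  3  4  5  6  7  8  9 10 11 12 13 14 15 16 17 18 19 20 21 22 23 24 25 26 27 28
G :  0  1  0  1  0  1  0  1  0  1  0  1  0  1  0  1  0  1  0  1  0  1  0  1  0  1  0  1  0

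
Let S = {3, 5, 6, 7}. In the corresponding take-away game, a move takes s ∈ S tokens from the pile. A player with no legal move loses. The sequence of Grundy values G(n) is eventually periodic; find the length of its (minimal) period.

G(0) = 0
G(1) = mex{} = 0
G(2) = mex{} = 0
G(3) = mex{0} = 1
G(4) = mex{0} = 1
G(5) = mex{0,0} = 1
G(6) = mex{1,0,0} = 2
G(7) = mex{1,0,0,0} = 2
G(8) = mex{1,1,0,0} = 2
G(9) = mex{2,1,1,0} = 3
G(10) = mex{2,1,1,1} = 0
G(11) = mex{2,2,1,1} = 0
G(12) = mex{3,2,2,1} = 0
G(13) = mex{0,2,2,2} = 1
G(14) = mex{0,3,2,2} = 1
G(15) = mex{0,0,3,2} = 1
G(16) = mex{1,0,0,3} = 2
G(17) = mex{1,0,0,0} = 2
G(18) = mex{1,1,0,0} = 2
G(19) = mex{2,1,1,0} = 3
G(20) = mex{2,1,1,1} = 0
G(21) = mex{2,2,1,1} = 0
G(n+10) = G(n) holds for n = 0,…,6 (a full window of length max(S) = 7), so the sequence is purely periodic with period 10.

10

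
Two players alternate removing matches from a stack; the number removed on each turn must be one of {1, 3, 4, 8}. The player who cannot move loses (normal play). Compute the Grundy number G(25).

2

n :  0  1  2  3  4  5  6  7  8  9 10 11 12 13 14 15 16 17 18 19 20 21 22 23 24 25
G :  0  1  0  1  2  3  2  0  1  0  1  2  3  2  0  1  0  1  2  3  2  0  1  0  1  2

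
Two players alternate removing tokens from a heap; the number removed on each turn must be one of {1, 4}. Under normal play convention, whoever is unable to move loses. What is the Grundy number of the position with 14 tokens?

2

n :  0  1  2  3  4  5  6  7  8  9 10 11 12 13 14
G :  0  1  0  1  2  0  1  0  1  2  0  1  0  1  2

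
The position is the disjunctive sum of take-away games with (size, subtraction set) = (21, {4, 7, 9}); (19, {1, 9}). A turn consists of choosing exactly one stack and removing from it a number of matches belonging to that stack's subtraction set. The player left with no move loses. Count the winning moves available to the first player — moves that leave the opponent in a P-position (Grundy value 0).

Stack A, S = {4, 7, 9}:
G(0) = 0
G(1) = mex{} = 0
G(2) = mex{} = 0
G(3) = mex{} = 0
G(4) = mex{0} = 1
G(5) = mex{0} = 1
G(6) = mex{0} = 1
G(7) = mex{0,0} = 1
G(8) = mex{1,0} = 2
G(9) = mex{1,0,0} = 2
G(10) = mex{1,0,0} = 2
G(11) = mex{1,1,0} = 2
G(12) = mex{2,1,0} = 3
G(13) = mex{2,1,1} = 0
G(14) = mex{2,1,1} = 0
G(15) = mex{2,2,1} = 0
G(16) = mex{3,2,1} = 0
G(17) = mex{0,2,2} = 1
G(18) = mex{0,2,2} = 1
G(19) = mex{0,3,2} = 1
G(20) = mex{0,0,2} = 1
G(21) = mex{1,0,3} = 2
G_A(21) = 2.
Stack B, S = {1, 9}:
G(0) = 0
G(1) = mex{0} = 1
G(2) = mex{1} = 0
G(3) = mex{0} = 1
G(4) = mex{1} = 0
G(5) = mex{0} = 1
G(6) = mex{1} = 0
G(7) = mex{0} = 1
G(8) = mex{1} = 0
G(9) = mex{0,0} = 1
G(10) = mex{1,1} = 0
G(11) = mex{0,0} = 1
G(12) = mex{1,1} = 0
G(13) = mex{0,0} = 1
G(14) = mex{1,1} = 0
G(15) = mex{0,0} = 1
G(16) = mex{1,1} = 0
G(17) = mex{0,0} = 1
G(18) = mex{1,1} = 0
G(19) = mex{0,0} = 1
G_B(19) = 1.
Combined Grundy value = 2 ⊕ 1 = 3.
A winning move leaves total XOR = 0, i.e. changes one component's Grundy value g to g ⊕ X where X is the current total.
Stack A: need g' = 2⊕3 = 1. Options: 21−4→G=1, 21−7→G=0, 21−9→G=3. Hits: 1.
Stack B: need g' = 1⊕3 = 2. Options: 19−1→G=0, 19−9→G=0. Hits: 0.

1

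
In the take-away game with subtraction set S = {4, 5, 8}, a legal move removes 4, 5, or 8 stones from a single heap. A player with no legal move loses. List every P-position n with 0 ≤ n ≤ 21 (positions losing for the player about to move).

G(0) = 0
G(1) = mex{} = 0
G(2) = mex{} = 0
G(3) = mex{} = 0
G(4) = mex{0} = 1
G(5) = mex{0,0} = 1
G(6) = mex{0,0} = 1
G(7) = mex{0,0} = 1
G(8) = mex{1,0,0} = 2
G(9) = mex{1,1,0} = 2
G(10) = mex{1,1,0} = 2
G(11) = mex{1,1,0} = 2
G(12) = mex{2,1,1} = 0
G(13) = mex{2,2,1} = 0
G(14) = mex{2,2,1} = 0
G(15) = mex{2,2,1} = 0
G(16) = mex{0,2,2} = 1
G(17) = mex{0,0,2} = 1
G(18) = mex{0,0,2} = 1
G(19) = mex{0,0,2} = 1
G(20) = mex{1,0,0} = 2
G(21) = mex{1,1,0} = 2
P-positions are exactly the n with G(n) = 0.

0, 1, 2, 3, 12, 13, 14, 15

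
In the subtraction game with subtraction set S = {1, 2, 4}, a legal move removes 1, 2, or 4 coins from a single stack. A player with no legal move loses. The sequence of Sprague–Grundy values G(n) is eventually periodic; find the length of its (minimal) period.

3

n :  0  1  2  3  4  5  6  7  8  9 10 11 12 13 14
G :  0  1  2  0  1  2  0  1  2  0  1  2  0  1  2
G(n+3) = G(n) holds for n = 0,…,3 (a full window of length max(S) = 4), so the sequence is purely periodic with period 3.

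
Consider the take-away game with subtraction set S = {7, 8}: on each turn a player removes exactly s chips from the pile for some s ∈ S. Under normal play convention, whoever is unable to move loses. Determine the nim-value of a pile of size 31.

n :  0  1  2  3  4  5  6  7  8  9 10 11 12 13 14 15 16 17 18 19 20 21 22 23 24 25 26 27 28 29 30 31
G :  0  0  0  0  0  0  0  1  1  1  1  1  1  1  2  0  0  0  0  0  0  0  1  1  1  1  1  1  1  2  0  0

0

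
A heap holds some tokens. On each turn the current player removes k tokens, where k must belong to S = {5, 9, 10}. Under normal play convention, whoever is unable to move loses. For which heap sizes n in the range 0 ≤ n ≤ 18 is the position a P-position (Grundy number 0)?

0, 1, 2, 3, 4, 15, 16, 17, 18

n :  0  1  2  3  4  5  6  7  8  9 10 11 12 13 14 15 16 17 18
G :  0  0  0  0  0  1  1  1  1  1  2  2  2  2  2  0  0  0  0
P-positions are exactly the n with G(n) = 0.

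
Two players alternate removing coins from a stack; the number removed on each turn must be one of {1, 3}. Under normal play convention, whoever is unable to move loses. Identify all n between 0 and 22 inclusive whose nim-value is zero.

0, 2, 4, 6, 8, 10, 12, 14, 16, 18, 20, 22

n :  0  1  2  3  4  5  6  7  8  9 10 11 12 13 14 15 16 17 18 19 20 21 22
G :  0  1  0  1  0  1  0  1  0  1  0  1  0  1  0  1  0  1  0  1  0  1  0
P-positions are exactly the n with G(n) = 0.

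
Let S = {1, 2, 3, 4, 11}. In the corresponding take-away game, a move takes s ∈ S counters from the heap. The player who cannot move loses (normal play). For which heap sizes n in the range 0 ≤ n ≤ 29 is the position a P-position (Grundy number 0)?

0, 5, 10, 15, 20, 25

G(0) = 0
G(1) = mex{0} = 1
G(2) = mex{1,0} = 2
G(3) = mex{2,1,0} = 3
G(4) = mex{3,2,1,0} = 4
G(5) = mex{4,3,2,1} = 0
G(6) = mex{0,4,3,2} = 1
G(7) = mex{1,0,4,3} = 2
G(8) = mex{2,1,0,4} = 3
G(9) = mex{3,2,1,0} = 4
G(10) = mex{4,3,2,1} = 0
G(11) = mex{0,4,3,2,0} = 1
G(12) = mex{1,0,4,3,1} = 2
G(13) = mex{2,1,0,4,2} = 3
G(14) = mex{3,2,1,0,3} = 4
G(15) = mex{4,3,2,1,4} = 0
G(16) = mex{0,4,3,2,0} = 1
G(17) = mex{1,0,4,3,1} = 2
G(18) = mex{2,1,0,4,2} = 3
G(19) = mex{3,2,1,0,3} = 4
G(20) = mex{4,3,2,1,4} = 0
G(21) = mex{0,4,3,2,0} = 1
G(22) = mex{1,0,4,3,1} = 2
G(23) = mex{2,1,0,4,2} = 3
G(24) = mex{3,2,1,0,3} = 4
G(25) = mex{4,3,2,1,4} = 0
G(26) = mex{0,4,3,2,0} = 1
G(27) = mex{1,0,4,3,1} = 2
G(28) = mex{2,1,0,4,2} = 3
G(29) = mex{3,2,1,0,3} = 4
P-positions are exactly the n with G(n) = 0.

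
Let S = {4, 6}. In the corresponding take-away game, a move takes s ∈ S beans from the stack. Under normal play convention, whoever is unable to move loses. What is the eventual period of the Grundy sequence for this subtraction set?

n :  0  1  2  3  4  5  6  7  8  9 10 11 12 13 14 15 16 17 18 19 20 21
G :  0  0  0  0  1  1  1  1  2  2  0  0  0  0  1  1  1  1  2  2  0  0
G(n+10) = G(n) holds for n = 0,…,5 (a full window of length max(S) = 6), so the sequence is purely periodic with period 10.

10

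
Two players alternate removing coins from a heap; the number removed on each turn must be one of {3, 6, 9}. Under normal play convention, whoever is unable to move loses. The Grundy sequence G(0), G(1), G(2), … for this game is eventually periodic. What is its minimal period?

n :  0  1  2  3  4  5  6  7  8  9 10 11 12 13 14 15 16 17 18 19 20 21 22 23 24 25
G :  0  0  0  1  1  1  2  2  2  3  3  3  0  0  0  1  1  1  2  2  2  3  3  3  0  0
G(n+12) = G(n) holds for n = 0,…,8 (a full window of length max(S) = 9), so the sequence is purely periodic with period 12.

12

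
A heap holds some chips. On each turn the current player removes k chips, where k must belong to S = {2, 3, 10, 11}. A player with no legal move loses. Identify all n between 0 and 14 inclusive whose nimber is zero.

G(0) = 0
G(1) = mex{} = 0
G(2) = mex{0} = 1
G(3) = mex{0,0} = 1
G(4) = mex{1,0} = 2
G(5) = mex{1,1} = 0
G(6) = mex{2,1} = 0
G(7) = mex{0,2} = 1
G(8) = mex{0,0} = 1
G(9) = mex{1,0} = 2
G(10) = mex{1,1,0} = 2
G(11) = mex{2,1,0,0} = 3
G(12) = mex{2,2,1,0} = 3
G(13) = mex{3,2,1,1} = 0
G(14) = mex{3,3,2,1} = 0
P-positions are exactly the n with G(n) = 0.

0, 1, 5, 6, 13, 14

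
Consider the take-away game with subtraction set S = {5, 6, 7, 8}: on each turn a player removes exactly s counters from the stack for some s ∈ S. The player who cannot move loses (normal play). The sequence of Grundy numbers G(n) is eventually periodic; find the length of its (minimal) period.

G(0) = 0
G(1) = mex{} = 0
G(2) = mex{} = 0
G(3) = mex{} = 0
G(4) = mex{} = 0
G(5) = mex{0} = 1
G(6) = mex{0,0} = 1
G(7) = mex{0,0,0} = 1
G(8) = mex{0,0,0,0} = 1
G(9) = mex{0,0,0,0} = 1
G(10) = mex{1,0,0,0} = 2
G(11) = mex{1,1,0,0} = 2
G(12) = mex{1,1,1,0} = 2
G(13) = mex{1,1,1,1} = 0
G(14) = mex{1,1,1,1} = 0
G(15) = mex{2,1,1,1} = 0
G(16) = mex{2,2,1,1} = 0
G(17) = mex{2,2,2,1} = 0
G(18) = mex{0,2,2,2} = 1
G(19) = mex{0,0,2,2} = 1
G(20) = mex{0,0,0,2} = 1
G(21) = mex{0,0,0,0} = 1
G(22) = mex{0,0,0,0} = 1
G(23) = mex{1,0,0,0} = 2
G(24) = mex{1,1,0,0} = 2
G(25) = mex{1,1,1,0} = 2
G(26) = mex{1,1,1,1} = 0
G(27) = mex{1,1,1,1} = 0
G(n+13) = G(n) holds for n = 0,…,7 (a full window of length max(S) = 8), so the sequence is purely periodic with period 13.

13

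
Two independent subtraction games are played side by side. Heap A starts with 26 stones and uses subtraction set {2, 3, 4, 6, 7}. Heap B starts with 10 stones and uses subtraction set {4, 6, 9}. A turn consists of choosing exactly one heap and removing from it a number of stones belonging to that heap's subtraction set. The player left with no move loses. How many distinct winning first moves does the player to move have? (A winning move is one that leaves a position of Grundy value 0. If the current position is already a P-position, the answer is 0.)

2

Heap A, S = {2, 3, 4, 6, 7}:
G(0) = 0
G(1) = mex{} = 0
G(2) = mex{0} = 1
G(3) = mex{0,0} = 1
G(4) = mex{1,0,0} = 2
G(5) = mex{1,1,0} = 2
G(6) = mex{2,1,1,0} = 3
G(7) = mex{2,2,1,0,0} = 3
G(8) = mex{3,2,2,1,0} = 4
G(9) = mex{3,3,2,1,1} = 0
G(10) = mex{4,3,3,2,1} = 0
G(11) = mex{0,4,3,2,2} = 1
G(12) = mex{0,0,4,3,2} = 1
G(13) = mex{1,0,0,3,3} = 2
G(14) = mex{1,1,0,4,3} = 2
G(15) = mex{2,1,1,0,4} = 3
G(16) = mex{2,2,1,0,0} = 3
G(17) = mex{3,2,2,1,0} = 4
G(18) = mex{3,3,2,1,1} = 0
G(19) = mex{4,3,3,2,1} = 0
G(20) = mex{0,4,3,2,2} = 1
G(21) = mex{0,0,4,3,2} = 1
G(22) = mex{1,0,0,3,3} = 2
G(23) = mex{1,1,0,4,3} = 2
G(24) = mex{2,1,1,0,4} = 3
G(25) = mex{2,2,1,0,0} = 3
G(26) = mex{3,2,2,1,0} = 4
G_A(26) = 4.
Heap B, S = {4, 6, 9}:
G(0) = 0
G(1) = mex{} = 0
G(2) = mex{} = 0
G(3) = mex{} = 0
G(4) = mex{0} = 1
G(5) = mex{0} = 1
G(6) = mex{0,0} = 1
G(7) = mex{0,0} = 1
G(8) = mex{1,0} = 2
G(9) = mex{1,0,0} = 2
G(10) = mex{1,1,0} = 2
G_B(10) = 2.
Combined Grundy value = 4 ⊕ 2 = 6.
A winning move leaves total XOR = 0, i.e. changes one component's Grundy value g to g ⊕ X where X is the current total.
Heap A: need g' = 4⊕6 = 2. Options: 26−2→G=3, 26−3→G=2, 26−4→G=2, 26−6→G=1, 26−7→G=0. Hits: 2.
Heap B: need g' = 2⊕6 = 4. Options: 10−4→G=1, 10−6→G=1, 10−9→G=0. Hits: 0.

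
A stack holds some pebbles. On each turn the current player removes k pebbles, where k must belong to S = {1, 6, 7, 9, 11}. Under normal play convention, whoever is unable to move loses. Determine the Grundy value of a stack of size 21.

3

n :  0  1  2  3  4  5  6  7  8  9 10 11 12 13 14 15 16 17 18 19 20 21
G :  0  1  0  1  0  1  2  3  2  3  2  3  0  1  0  1  0  1  2  3  2  3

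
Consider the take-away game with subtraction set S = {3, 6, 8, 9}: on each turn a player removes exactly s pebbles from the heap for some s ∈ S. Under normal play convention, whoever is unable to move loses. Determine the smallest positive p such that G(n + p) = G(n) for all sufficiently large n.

12

G(0) = 0
G(1) = mex{} = 0
G(2) = mex{} = 0
G(3) = mex{0} = 1
G(4) = mex{0} = 1
G(5) = mex{0} = 1
G(6) = mex{1,0} = 2
G(7) = mex{1,0} = 2
G(8) = mex{1,0,0} = 2
G(9) = mex{2,1,0,0} = 3
G(10) = mex{2,1,0,0} = 3
G(11) = mex{2,1,1,0} = 3
G(12) = mex{3,2,1,1} = 0
G(13) = mex{3,2,1,1} = 0
G(14) = mex{3,2,2,1} = 0
G(15) = mex{0,3,2,2} = 1
G(16) = mex{0,3,2,2} = 1
G(17) = mex{0,3,3,2} = 1
G(18) = mex{1,0,3,3} = 2
G(19) = mex{1,0,3,3} = 2
G(20) = mex{1,0,0,3} = 2
G(21) = mex{2,1,0,0} = 3
G(22) = mex{2,1,0,0} = 3
G(23) = mex{2,1,1,0} = 3
G(24) = mex{3,2,1,1} = 0
G(25) = mex{3,2,1,1} = 0
G(n+12) = G(n) holds for n = 0,…,8 (a full window of length max(S) = 9), so the sequence is purely periodic with period 12.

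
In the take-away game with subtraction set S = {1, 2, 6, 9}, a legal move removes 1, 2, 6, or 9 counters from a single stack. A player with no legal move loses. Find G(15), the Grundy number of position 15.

1

n :  0  1  2  3  4  5  6  7  8  9 10 11 12 13 14 15
G :  0  1  2  0  1  2  3  0  1  2  0  1  2  3  0  1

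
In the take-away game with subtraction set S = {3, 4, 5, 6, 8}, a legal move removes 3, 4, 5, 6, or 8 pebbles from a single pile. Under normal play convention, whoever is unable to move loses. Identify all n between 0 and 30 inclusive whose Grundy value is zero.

n :  0  1  2  3  4  5  6  7  8  9 10 11 12 13 14 15 16 17 18 19 20 21 22 23 24 25 26 27 28 29 30
G :  0  0  0  1  1  1  2  2  2  3  3  0  0  0  1  1  1  2  2  2  3  3  0  0  0  1  1  1  2  2  2
P-positions are exactly the n with G(n) = 0.

0, 1, 2, 11, 12, 13, 22, 23, 24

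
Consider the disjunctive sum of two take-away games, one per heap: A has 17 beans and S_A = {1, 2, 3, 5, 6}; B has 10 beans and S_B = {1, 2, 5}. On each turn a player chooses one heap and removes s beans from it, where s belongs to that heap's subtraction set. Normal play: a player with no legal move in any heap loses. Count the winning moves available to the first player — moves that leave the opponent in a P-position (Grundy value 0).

Heap A, S = {1, 2, 3, 5, 6}:
G(0) = 0
G(1) = mex{0} = 1
G(2) = mex{1,0} = 2
G(3) = mex{2,1,0} = 3
G(4) = mex{3,2,1} = 0
G(5) = mex{0,3,2,0} = 1
G(6) = mex{1,0,3,1,0} = 2
G(7) = mex{2,1,0,2,1} = 3
G(8) = mex{3,2,1,3,2} = 0
G(9) = mex{0,3,2,0,3} = 1
G(10) = mex{1,0,3,1,0} = 2
G(11) = mex{2,1,0,2,1} = 3
G(12) = mex{3,2,1,3,2} = 0
G(13) = mex{0,3,2,0,3} = 1
G(14) = mex{1,0,3,1,0} = 2
G(15) = mex{2,1,0,2,1} = 3
G(16) = mex{3,2,1,3,2} = 0
G(17) = mex{0,3,2,0,3} = 1
G_A(17) = 1.
Heap B, S = {1, 2, 5}:
n :  0  1  2  3  4  5  6  7  8  9 10
G :  0  1  2  0  1  2  0  1  2  0  1
G_B(10) = 1.
Combined Grundy value = 1 ⊕ 1 = 0.
A winning move leaves total XOR = 0, i.e. changes one component's Grundy value g to g ⊕ X where X is the current total.
Heap A: target g' = 1⊕0 = 1, but every legal move changes the Grundy value (mex property), so 0 moves.
Heap B: target g' = 1⊕0 = 1, but every legal move changes the Grundy value (mex property), so 0 moves.

0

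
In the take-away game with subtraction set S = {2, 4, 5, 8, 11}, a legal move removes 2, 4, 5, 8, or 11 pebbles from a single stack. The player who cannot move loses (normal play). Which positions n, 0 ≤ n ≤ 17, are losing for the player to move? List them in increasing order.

G(0) = 0
G(1) = mex{} = 0
G(2) = mex{0} = 1
G(3) = mex{0} = 1
G(4) = mex{1,0} = 2
G(5) = mex{1,0,0} = 2
G(6) = mex{2,1,0} = 3
G(7) = mex{2,1,1} = 0
G(8) = mex{3,2,1,0} = 4
G(9) = mex{0,2,2,0} = 1
G(10) = mex{4,3,2,1} = 0
G(11) = mex{1,0,3,1,0} = 2
G(12) = mex{0,4,0,2,0} = 1
G(13) = mex{2,1,4,2,1} = 0
G(14) = mex{1,0,1,3,1} = 2
G(15) = mex{0,2,0,0,2} = 1
G(16) = mex{2,1,2,4,2} = 0
G(17) = mex{1,0,1,1,3} = 2
P-positions are exactly the n with G(n) = 0.

0, 1, 7, 10, 13, 16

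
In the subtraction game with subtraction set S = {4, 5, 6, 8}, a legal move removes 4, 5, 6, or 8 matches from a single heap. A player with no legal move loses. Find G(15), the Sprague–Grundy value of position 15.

n :  0  1  2  3  4  5  6  7  8  9 10 11 12 13 14 15
G :  0  0  0  0  1  1  1  1  2  2  2  2  0  0  0  0

0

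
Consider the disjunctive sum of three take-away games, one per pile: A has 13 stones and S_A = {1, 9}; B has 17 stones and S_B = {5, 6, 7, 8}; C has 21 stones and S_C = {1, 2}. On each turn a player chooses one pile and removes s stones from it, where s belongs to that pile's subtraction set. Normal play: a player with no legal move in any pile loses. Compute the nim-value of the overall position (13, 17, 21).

Pile A, S = {1, 9}:
G(0) = 0
G(1) = mex{0} = 1
G(2) = mex{1} = 0
G(3) = mex{0} = 1
G(4) = mex{1} = 0
G(5) = mex{0} = 1
G(6) = mex{1} = 0
G(7) = mex{0} = 1
G(8) = mex{1} = 0
G(9) = mex{0,0} = 1
G(10) = mex{1,1} = 0
G(11) = mex{0,0} = 1
G(12) = mex{1,1} = 0
G(13) = mex{0,0} = 1
G_A(13) = 1.
Pile B, S = {5, 6, 7, 8}:
n :  0  1  2  3  4  5  6  7  8  9 10 11 12 13 14 15 16 17
G :  0  0  0  0  0  1  1  1  1  1  2  2  2  0  0  0  0  0
G_B(17) = 0.
Pile C, S = {1, 2}:
n :  0  1  2  3  4  5  6  7  8  9 10 11 12 13 14 15 16 17 18 19 20 21
G :  0  1  2  0  1  2  0  1  2  0  1  2  0  1  2  0  1  2  0  1  2  0
G_C(21) = 0.
Combined Grundy value = 1 ⊕ 0 ⊕ 0 = 1.

1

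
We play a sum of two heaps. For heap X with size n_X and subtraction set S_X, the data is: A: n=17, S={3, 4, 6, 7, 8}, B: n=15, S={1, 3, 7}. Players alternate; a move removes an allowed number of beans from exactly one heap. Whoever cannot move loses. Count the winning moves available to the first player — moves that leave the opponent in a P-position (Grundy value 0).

Heap A, S = {3, 4, 6, 7, 8}:
G(0) = 0
G(1) = mex{} = 0
G(2) = mex{} = 0
G(3) = mex{0} = 1
G(4) = mex{0,0} = 1
G(5) = mex{0,0} = 1
G(6) = mex{1,0,0} = 2
G(7) = mex{1,1,0,0} = 2
G(8) = mex{1,1,0,0,0} = 2
G(9) = mex{2,1,1,0,0} = 3
G(10) = mex{2,2,1,1,0} = 3
G(11) = mex{2,2,1,1,1} = 0
G(12) = mex{3,2,2,1,1} = 0
G(13) = mex{3,3,2,2,1} = 0
G(14) = mex{0,3,2,2,2} = 1
G(15) = mex{0,0,3,2,2} = 1
G(16) = mex{0,0,3,3,2} = 1
G(17) = mex{1,0,0,3,3} = 2
G_A(17) = 2.
Heap B, S = {1, 3, 7}:
n :  0  1  2  3  4  5  6  7  8  9 10 11 12 13 14 15
G :  0  1  0  1  0  1  0  1  0  1  0  1  0  1  0  1
G_B(15) = 1.
Combined Grundy value = 2 ⊕ 1 = 3.
A winning move leaves total XOR = 0, i.e. changes one component's Grundy value g to g ⊕ X where X is the current total.
Heap A: need g' = 2⊕3 = 1. Options: 17−3→G=1, 17−4→G=0, 17−6→G=0, 17−7→G=3, 17−8→G=3. Hits: 1.
Heap B: need g' = 1⊕3 = 2. Options: 15−1→G=0, 15−3→G=0, 15−7→G=0. Hits: 0.

1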